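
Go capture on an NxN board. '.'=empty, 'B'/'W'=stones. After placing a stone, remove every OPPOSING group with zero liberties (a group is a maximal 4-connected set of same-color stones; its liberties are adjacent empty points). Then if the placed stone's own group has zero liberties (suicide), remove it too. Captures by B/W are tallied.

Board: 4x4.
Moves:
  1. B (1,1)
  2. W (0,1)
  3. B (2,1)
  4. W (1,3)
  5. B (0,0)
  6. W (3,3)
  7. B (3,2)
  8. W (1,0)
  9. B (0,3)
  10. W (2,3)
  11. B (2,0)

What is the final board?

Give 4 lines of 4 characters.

Answer: .W.B
WB.W
BB.W
..BW

Derivation:
Move 1: B@(1,1) -> caps B=0 W=0
Move 2: W@(0,1) -> caps B=0 W=0
Move 3: B@(2,1) -> caps B=0 W=0
Move 4: W@(1,3) -> caps B=0 W=0
Move 5: B@(0,0) -> caps B=0 W=0
Move 6: W@(3,3) -> caps B=0 W=0
Move 7: B@(3,2) -> caps B=0 W=0
Move 8: W@(1,0) -> caps B=0 W=1
Move 9: B@(0,3) -> caps B=0 W=1
Move 10: W@(2,3) -> caps B=0 W=1
Move 11: B@(2,0) -> caps B=0 W=1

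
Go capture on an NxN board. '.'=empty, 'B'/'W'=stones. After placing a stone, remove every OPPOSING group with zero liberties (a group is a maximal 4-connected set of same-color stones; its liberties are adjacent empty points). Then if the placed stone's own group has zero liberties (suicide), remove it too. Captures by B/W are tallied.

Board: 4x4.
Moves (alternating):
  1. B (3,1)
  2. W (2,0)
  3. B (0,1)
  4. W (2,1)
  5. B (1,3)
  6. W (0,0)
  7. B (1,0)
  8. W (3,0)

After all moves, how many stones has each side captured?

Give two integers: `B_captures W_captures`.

Answer: 1 0

Derivation:
Move 1: B@(3,1) -> caps B=0 W=0
Move 2: W@(2,0) -> caps B=0 W=0
Move 3: B@(0,1) -> caps B=0 W=0
Move 4: W@(2,1) -> caps B=0 W=0
Move 5: B@(1,3) -> caps B=0 W=0
Move 6: W@(0,0) -> caps B=0 W=0
Move 7: B@(1,0) -> caps B=1 W=0
Move 8: W@(3,0) -> caps B=1 W=0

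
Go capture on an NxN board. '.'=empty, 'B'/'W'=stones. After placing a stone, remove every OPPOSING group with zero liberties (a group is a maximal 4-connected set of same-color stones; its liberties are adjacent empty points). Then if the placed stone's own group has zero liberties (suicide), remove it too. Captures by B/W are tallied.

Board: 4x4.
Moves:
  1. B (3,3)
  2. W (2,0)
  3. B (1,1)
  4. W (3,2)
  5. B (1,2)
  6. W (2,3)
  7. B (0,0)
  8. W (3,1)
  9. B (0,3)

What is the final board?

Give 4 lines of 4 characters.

Move 1: B@(3,3) -> caps B=0 W=0
Move 2: W@(2,0) -> caps B=0 W=0
Move 3: B@(1,1) -> caps B=0 W=0
Move 4: W@(3,2) -> caps B=0 W=0
Move 5: B@(1,2) -> caps B=0 W=0
Move 6: W@(2,3) -> caps B=0 W=1
Move 7: B@(0,0) -> caps B=0 W=1
Move 8: W@(3,1) -> caps B=0 W=1
Move 9: B@(0,3) -> caps B=0 W=1

Answer: B..B
.BB.
W..W
.WW.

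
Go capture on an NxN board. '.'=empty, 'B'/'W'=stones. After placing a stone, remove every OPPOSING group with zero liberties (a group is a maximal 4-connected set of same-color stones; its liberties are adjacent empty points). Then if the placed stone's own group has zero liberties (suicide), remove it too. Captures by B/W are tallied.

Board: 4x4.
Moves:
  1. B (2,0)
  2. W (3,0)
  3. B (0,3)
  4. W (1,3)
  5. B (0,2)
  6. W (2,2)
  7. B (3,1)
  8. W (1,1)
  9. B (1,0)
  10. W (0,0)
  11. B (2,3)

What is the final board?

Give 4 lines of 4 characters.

Move 1: B@(2,0) -> caps B=0 W=0
Move 2: W@(3,0) -> caps B=0 W=0
Move 3: B@(0,3) -> caps B=0 W=0
Move 4: W@(1,3) -> caps B=0 W=0
Move 5: B@(0,2) -> caps B=0 W=0
Move 6: W@(2,2) -> caps B=0 W=0
Move 7: B@(3,1) -> caps B=1 W=0
Move 8: W@(1,1) -> caps B=1 W=0
Move 9: B@(1,0) -> caps B=1 W=0
Move 10: W@(0,0) -> caps B=1 W=0
Move 11: B@(2,3) -> caps B=1 W=0

Answer: W.BB
BW.W
B.WB
.B..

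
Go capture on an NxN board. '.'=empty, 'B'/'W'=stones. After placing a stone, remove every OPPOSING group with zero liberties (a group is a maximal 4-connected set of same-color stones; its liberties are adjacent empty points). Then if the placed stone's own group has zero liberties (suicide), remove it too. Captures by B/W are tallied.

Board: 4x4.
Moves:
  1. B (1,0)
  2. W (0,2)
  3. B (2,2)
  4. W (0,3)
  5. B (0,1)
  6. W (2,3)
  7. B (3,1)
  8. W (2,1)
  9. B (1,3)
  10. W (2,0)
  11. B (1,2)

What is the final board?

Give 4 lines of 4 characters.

Move 1: B@(1,0) -> caps B=0 W=0
Move 2: W@(0,2) -> caps B=0 W=0
Move 3: B@(2,2) -> caps B=0 W=0
Move 4: W@(0,3) -> caps B=0 W=0
Move 5: B@(0,1) -> caps B=0 W=0
Move 6: W@(2,3) -> caps B=0 W=0
Move 7: B@(3,1) -> caps B=0 W=0
Move 8: W@(2,1) -> caps B=0 W=0
Move 9: B@(1,3) -> caps B=0 W=0
Move 10: W@(2,0) -> caps B=0 W=0
Move 11: B@(1,2) -> caps B=2 W=0

Answer: .B..
B.BB
WWBW
.B..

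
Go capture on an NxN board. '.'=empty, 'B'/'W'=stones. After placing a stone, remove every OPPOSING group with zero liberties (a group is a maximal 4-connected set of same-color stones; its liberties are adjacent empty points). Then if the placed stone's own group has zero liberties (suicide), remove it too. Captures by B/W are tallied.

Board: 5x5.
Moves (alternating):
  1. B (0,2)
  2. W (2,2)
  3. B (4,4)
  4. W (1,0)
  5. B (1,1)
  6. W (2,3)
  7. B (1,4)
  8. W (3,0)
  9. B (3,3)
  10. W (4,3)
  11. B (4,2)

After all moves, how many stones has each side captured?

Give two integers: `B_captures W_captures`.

Move 1: B@(0,2) -> caps B=0 W=0
Move 2: W@(2,2) -> caps B=0 W=0
Move 3: B@(4,4) -> caps B=0 W=0
Move 4: W@(1,0) -> caps B=0 W=0
Move 5: B@(1,1) -> caps B=0 W=0
Move 6: W@(2,3) -> caps B=0 W=0
Move 7: B@(1,4) -> caps B=0 W=0
Move 8: W@(3,0) -> caps B=0 W=0
Move 9: B@(3,3) -> caps B=0 W=0
Move 10: W@(4,3) -> caps B=0 W=0
Move 11: B@(4,2) -> caps B=1 W=0

Answer: 1 0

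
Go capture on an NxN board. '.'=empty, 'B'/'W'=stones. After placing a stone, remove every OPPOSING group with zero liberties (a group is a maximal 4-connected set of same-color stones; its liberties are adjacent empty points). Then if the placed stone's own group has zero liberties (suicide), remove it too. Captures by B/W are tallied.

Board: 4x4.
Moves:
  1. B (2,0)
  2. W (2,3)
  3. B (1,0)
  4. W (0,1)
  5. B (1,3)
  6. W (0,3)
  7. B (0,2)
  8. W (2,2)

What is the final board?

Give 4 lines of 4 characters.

Answer: .WB.
B..B
B.WW
....

Derivation:
Move 1: B@(2,0) -> caps B=0 W=0
Move 2: W@(2,3) -> caps B=0 W=0
Move 3: B@(1,0) -> caps B=0 W=0
Move 4: W@(0,1) -> caps B=0 W=0
Move 5: B@(1,3) -> caps B=0 W=0
Move 6: W@(0,3) -> caps B=0 W=0
Move 7: B@(0,2) -> caps B=1 W=0
Move 8: W@(2,2) -> caps B=1 W=0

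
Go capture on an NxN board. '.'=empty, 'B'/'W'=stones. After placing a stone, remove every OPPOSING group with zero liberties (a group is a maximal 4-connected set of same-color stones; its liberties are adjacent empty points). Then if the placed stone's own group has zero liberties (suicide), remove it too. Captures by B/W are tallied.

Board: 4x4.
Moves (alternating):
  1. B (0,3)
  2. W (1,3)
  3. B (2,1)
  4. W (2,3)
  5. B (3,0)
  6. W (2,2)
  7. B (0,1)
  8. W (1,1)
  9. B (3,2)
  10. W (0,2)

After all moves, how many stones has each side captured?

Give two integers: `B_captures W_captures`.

Move 1: B@(0,3) -> caps B=0 W=0
Move 2: W@(1,3) -> caps B=0 W=0
Move 3: B@(2,1) -> caps B=0 W=0
Move 4: W@(2,3) -> caps B=0 W=0
Move 5: B@(3,0) -> caps B=0 W=0
Move 6: W@(2,2) -> caps B=0 W=0
Move 7: B@(0,1) -> caps B=0 W=0
Move 8: W@(1,1) -> caps B=0 W=0
Move 9: B@(3,2) -> caps B=0 W=0
Move 10: W@(0,2) -> caps B=0 W=1

Answer: 0 1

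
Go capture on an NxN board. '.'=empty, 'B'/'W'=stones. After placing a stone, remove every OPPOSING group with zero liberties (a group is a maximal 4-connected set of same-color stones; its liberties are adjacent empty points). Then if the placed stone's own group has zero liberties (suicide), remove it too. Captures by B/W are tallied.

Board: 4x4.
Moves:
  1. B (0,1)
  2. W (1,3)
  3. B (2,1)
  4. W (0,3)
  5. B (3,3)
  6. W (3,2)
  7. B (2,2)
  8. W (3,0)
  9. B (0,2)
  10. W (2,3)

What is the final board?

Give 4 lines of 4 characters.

Move 1: B@(0,1) -> caps B=0 W=0
Move 2: W@(1,3) -> caps B=0 W=0
Move 3: B@(2,1) -> caps B=0 W=0
Move 4: W@(0,3) -> caps B=0 W=0
Move 5: B@(3,3) -> caps B=0 W=0
Move 6: W@(3,2) -> caps B=0 W=0
Move 7: B@(2,2) -> caps B=0 W=0
Move 8: W@(3,0) -> caps B=0 W=0
Move 9: B@(0,2) -> caps B=0 W=0
Move 10: W@(2,3) -> caps B=0 W=1

Answer: .BBW
...W
.BBW
W.W.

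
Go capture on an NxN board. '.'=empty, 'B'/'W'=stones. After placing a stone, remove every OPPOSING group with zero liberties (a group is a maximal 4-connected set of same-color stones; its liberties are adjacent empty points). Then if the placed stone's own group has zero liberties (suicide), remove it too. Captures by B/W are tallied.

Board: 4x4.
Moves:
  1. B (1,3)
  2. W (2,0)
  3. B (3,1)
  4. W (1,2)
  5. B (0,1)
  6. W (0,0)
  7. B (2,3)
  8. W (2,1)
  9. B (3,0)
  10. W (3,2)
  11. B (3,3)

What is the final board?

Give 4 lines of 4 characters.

Answer: WB..
..WB
WW.B
..WB

Derivation:
Move 1: B@(1,3) -> caps B=0 W=0
Move 2: W@(2,0) -> caps B=0 W=0
Move 3: B@(3,1) -> caps B=0 W=0
Move 4: W@(1,2) -> caps B=0 W=0
Move 5: B@(0,1) -> caps B=0 W=0
Move 6: W@(0,0) -> caps B=0 W=0
Move 7: B@(2,3) -> caps B=0 W=0
Move 8: W@(2,1) -> caps B=0 W=0
Move 9: B@(3,0) -> caps B=0 W=0
Move 10: W@(3,2) -> caps B=0 W=2
Move 11: B@(3,3) -> caps B=0 W=2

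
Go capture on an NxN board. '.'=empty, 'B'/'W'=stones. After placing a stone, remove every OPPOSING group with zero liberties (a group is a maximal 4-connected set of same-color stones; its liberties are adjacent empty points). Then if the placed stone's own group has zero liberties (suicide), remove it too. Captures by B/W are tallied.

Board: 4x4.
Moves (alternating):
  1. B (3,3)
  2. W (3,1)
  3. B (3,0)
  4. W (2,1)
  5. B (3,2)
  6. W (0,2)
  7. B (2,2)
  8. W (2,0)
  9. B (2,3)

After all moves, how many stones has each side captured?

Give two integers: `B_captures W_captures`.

Answer: 0 1

Derivation:
Move 1: B@(3,3) -> caps B=0 W=0
Move 2: W@(3,1) -> caps B=0 W=0
Move 3: B@(3,0) -> caps B=0 W=0
Move 4: W@(2,1) -> caps B=0 W=0
Move 5: B@(3,2) -> caps B=0 W=0
Move 6: W@(0,2) -> caps B=0 W=0
Move 7: B@(2,2) -> caps B=0 W=0
Move 8: W@(2,0) -> caps B=0 W=1
Move 9: B@(2,3) -> caps B=0 W=1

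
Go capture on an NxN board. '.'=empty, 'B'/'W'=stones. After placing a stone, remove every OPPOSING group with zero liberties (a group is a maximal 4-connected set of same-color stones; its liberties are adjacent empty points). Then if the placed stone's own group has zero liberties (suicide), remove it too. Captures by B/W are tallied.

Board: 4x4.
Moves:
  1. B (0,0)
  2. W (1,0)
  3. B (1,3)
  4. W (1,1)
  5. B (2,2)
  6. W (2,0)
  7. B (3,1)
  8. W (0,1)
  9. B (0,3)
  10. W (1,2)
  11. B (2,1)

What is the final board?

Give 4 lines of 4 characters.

Answer: .W.B
WWWB
WBB.
.B..

Derivation:
Move 1: B@(0,0) -> caps B=0 W=0
Move 2: W@(1,0) -> caps B=0 W=0
Move 3: B@(1,3) -> caps B=0 W=0
Move 4: W@(1,1) -> caps B=0 W=0
Move 5: B@(2,2) -> caps B=0 W=0
Move 6: W@(2,0) -> caps B=0 W=0
Move 7: B@(3,1) -> caps B=0 W=0
Move 8: W@(0,1) -> caps B=0 W=1
Move 9: B@(0,3) -> caps B=0 W=1
Move 10: W@(1,2) -> caps B=0 W=1
Move 11: B@(2,1) -> caps B=0 W=1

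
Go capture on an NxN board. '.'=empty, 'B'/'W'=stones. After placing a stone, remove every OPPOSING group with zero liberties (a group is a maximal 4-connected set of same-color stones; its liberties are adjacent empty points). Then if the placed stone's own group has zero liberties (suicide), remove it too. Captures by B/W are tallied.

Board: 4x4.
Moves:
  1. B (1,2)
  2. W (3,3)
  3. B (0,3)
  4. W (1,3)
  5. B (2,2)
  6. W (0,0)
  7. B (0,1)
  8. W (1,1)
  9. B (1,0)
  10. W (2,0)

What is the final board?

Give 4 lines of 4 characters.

Move 1: B@(1,2) -> caps B=0 W=0
Move 2: W@(3,3) -> caps B=0 W=0
Move 3: B@(0,3) -> caps B=0 W=0
Move 4: W@(1,3) -> caps B=0 W=0
Move 5: B@(2,2) -> caps B=0 W=0
Move 6: W@(0,0) -> caps B=0 W=0
Move 7: B@(0,1) -> caps B=0 W=0
Move 8: W@(1,1) -> caps B=0 W=0
Move 9: B@(1,0) -> caps B=1 W=0
Move 10: W@(2,0) -> caps B=1 W=0

Answer: .B.B
BWBW
W.B.
...W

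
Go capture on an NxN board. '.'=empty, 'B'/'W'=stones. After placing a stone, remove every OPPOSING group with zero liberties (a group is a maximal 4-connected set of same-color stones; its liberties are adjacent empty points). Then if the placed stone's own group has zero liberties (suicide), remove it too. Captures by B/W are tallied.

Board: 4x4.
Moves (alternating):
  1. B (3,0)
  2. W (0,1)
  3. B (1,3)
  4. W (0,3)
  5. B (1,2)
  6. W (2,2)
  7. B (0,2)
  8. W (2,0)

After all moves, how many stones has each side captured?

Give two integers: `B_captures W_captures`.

Answer: 1 0

Derivation:
Move 1: B@(3,0) -> caps B=0 W=0
Move 2: W@(0,1) -> caps B=0 W=0
Move 3: B@(1,3) -> caps B=0 W=0
Move 4: W@(0,3) -> caps B=0 W=0
Move 5: B@(1,2) -> caps B=0 W=0
Move 6: W@(2,2) -> caps B=0 W=0
Move 7: B@(0,2) -> caps B=1 W=0
Move 8: W@(2,0) -> caps B=1 W=0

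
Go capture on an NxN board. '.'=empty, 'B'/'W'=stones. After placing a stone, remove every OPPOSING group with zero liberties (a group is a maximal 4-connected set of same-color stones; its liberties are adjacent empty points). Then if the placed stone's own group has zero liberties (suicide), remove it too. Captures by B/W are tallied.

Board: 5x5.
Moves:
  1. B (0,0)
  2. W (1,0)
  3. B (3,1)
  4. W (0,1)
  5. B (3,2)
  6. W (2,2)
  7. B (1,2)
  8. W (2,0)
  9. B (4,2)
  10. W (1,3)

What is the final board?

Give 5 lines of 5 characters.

Answer: .W...
W.BW.
W.W..
.BB..
..B..

Derivation:
Move 1: B@(0,0) -> caps B=0 W=0
Move 2: W@(1,0) -> caps B=0 W=0
Move 3: B@(3,1) -> caps B=0 W=0
Move 4: W@(0,1) -> caps B=0 W=1
Move 5: B@(3,2) -> caps B=0 W=1
Move 6: W@(2,2) -> caps B=0 W=1
Move 7: B@(1,2) -> caps B=0 W=1
Move 8: W@(2,0) -> caps B=0 W=1
Move 9: B@(4,2) -> caps B=0 W=1
Move 10: W@(1,3) -> caps B=0 W=1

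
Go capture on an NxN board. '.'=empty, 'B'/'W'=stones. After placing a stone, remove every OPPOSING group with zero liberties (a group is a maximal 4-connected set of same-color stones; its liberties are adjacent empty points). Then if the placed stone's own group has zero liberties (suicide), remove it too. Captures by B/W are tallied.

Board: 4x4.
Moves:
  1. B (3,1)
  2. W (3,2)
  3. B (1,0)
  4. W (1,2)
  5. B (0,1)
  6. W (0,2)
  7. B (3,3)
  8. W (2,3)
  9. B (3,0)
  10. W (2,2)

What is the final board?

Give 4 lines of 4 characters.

Answer: .BW.
B.W.
..WW
BBW.

Derivation:
Move 1: B@(3,1) -> caps B=0 W=0
Move 2: W@(3,2) -> caps B=0 W=0
Move 3: B@(1,0) -> caps B=0 W=0
Move 4: W@(1,2) -> caps B=0 W=0
Move 5: B@(0,1) -> caps B=0 W=0
Move 6: W@(0,2) -> caps B=0 W=0
Move 7: B@(3,3) -> caps B=0 W=0
Move 8: W@(2,3) -> caps B=0 W=1
Move 9: B@(3,0) -> caps B=0 W=1
Move 10: W@(2,2) -> caps B=0 W=1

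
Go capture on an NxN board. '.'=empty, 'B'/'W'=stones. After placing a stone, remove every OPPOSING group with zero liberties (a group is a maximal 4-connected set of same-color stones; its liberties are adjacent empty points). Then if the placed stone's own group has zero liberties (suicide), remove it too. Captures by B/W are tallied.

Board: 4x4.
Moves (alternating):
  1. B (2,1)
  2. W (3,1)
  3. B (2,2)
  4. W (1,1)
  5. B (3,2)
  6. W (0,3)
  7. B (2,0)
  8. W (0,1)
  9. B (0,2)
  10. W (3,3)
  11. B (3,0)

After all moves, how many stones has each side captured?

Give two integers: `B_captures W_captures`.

Move 1: B@(2,1) -> caps B=0 W=0
Move 2: W@(3,1) -> caps B=0 W=0
Move 3: B@(2,2) -> caps B=0 W=0
Move 4: W@(1,1) -> caps B=0 W=0
Move 5: B@(3,2) -> caps B=0 W=0
Move 6: W@(0,3) -> caps B=0 W=0
Move 7: B@(2,0) -> caps B=0 W=0
Move 8: W@(0,1) -> caps B=0 W=0
Move 9: B@(0,2) -> caps B=0 W=0
Move 10: W@(3,3) -> caps B=0 W=0
Move 11: B@(3,0) -> caps B=1 W=0

Answer: 1 0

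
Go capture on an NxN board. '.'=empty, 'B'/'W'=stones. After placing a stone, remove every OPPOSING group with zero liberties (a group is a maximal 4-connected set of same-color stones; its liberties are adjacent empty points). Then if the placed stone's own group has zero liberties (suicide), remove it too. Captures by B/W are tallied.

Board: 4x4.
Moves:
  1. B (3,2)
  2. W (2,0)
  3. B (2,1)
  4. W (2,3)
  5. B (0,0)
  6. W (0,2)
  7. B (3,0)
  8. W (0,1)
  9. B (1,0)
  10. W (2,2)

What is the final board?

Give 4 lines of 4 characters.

Answer: BWW.
B...
.BWW
B.B.

Derivation:
Move 1: B@(3,2) -> caps B=0 W=0
Move 2: W@(2,0) -> caps B=0 W=0
Move 3: B@(2,1) -> caps B=0 W=0
Move 4: W@(2,3) -> caps B=0 W=0
Move 5: B@(0,0) -> caps B=0 W=0
Move 6: W@(0,2) -> caps B=0 W=0
Move 7: B@(3,0) -> caps B=0 W=0
Move 8: W@(0,1) -> caps B=0 W=0
Move 9: B@(1,0) -> caps B=1 W=0
Move 10: W@(2,2) -> caps B=1 W=0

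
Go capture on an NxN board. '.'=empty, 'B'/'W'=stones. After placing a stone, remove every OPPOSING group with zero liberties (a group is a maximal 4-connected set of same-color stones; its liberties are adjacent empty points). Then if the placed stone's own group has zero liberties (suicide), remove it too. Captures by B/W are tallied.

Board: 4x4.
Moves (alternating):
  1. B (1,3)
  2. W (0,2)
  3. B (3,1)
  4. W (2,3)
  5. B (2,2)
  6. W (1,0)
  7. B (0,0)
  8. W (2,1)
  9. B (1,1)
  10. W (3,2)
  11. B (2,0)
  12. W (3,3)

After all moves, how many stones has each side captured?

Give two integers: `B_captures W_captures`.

Answer: 2 0

Derivation:
Move 1: B@(1,3) -> caps B=0 W=0
Move 2: W@(0,2) -> caps B=0 W=0
Move 3: B@(3,1) -> caps B=0 W=0
Move 4: W@(2,3) -> caps B=0 W=0
Move 5: B@(2,2) -> caps B=0 W=0
Move 6: W@(1,0) -> caps B=0 W=0
Move 7: B@(0,0) -> caps B=0 W=0
Move 8: W@(2,1) -> caps B=0 W=0
Move 9: B@(1,1) -> caps B=0 W=0
Move 10: W@(3,2) -> caps B=0 W=0
Move 11: B@(2,0) -> caps B=2 W=0
Move 12: W@(3,3) -> caps B=2 W=0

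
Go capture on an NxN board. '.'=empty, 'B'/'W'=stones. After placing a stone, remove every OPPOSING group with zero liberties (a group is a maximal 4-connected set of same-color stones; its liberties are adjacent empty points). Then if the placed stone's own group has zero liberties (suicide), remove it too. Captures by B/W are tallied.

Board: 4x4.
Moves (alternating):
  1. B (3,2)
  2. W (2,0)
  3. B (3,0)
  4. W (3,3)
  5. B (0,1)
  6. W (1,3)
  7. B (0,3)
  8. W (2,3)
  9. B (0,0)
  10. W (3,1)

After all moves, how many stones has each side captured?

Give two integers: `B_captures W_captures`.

Answer: 0 1

Derivation:
Move 1: B@(3,2) -> caps B=0 W=0
Move 2: W@(2,0) -> caps B=0 W=0
Move 3: B@(3,0) -> caps B=0 W=0
Move 4: W@(3,3) -> caps B=0 W=0
Move 5: B@(0,1) -> caps B=0 W=0
Move 6: W@(1,3) -> caps B=0 W=0
Move 7: B@(0,3) -> caps B=0 W=0
Move 8: W@(2,3) -> caps B=0 W=0
Move 9: B@(0,0) -> caps B=0 W=0
Move 10: W@(3,1) -> caps B=0 W=1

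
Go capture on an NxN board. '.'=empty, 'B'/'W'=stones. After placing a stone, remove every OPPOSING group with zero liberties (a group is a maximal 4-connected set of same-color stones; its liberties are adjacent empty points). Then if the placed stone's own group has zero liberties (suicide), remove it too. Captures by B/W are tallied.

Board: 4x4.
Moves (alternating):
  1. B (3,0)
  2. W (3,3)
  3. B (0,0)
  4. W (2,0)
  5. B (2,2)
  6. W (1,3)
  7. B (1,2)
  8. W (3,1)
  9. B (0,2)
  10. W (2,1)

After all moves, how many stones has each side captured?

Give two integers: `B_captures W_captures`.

Move 1: B@(3,0) -> caps B=0 W=0
Move 2: W@(3,3) -> caps B=0 W=0
Move 3: B@(0,0) -> caps B=0 W=0
Move 4: W@(2,0) -> caps B=0 W=0
Move 5: B@(2,2) -> caps B=0 W=0
Move 6: W@(1,3) -> caps B=0 W=0
Move 7: B@(1,2) -> caps B=0 W=0
Move 8: W@(3,1) -> caps B=0 W=1
Move 9: B@(0,2) -> caps B=0 W=1
Move 10: W@(2,1) -> caps B=0 W=1

Answer: 0 1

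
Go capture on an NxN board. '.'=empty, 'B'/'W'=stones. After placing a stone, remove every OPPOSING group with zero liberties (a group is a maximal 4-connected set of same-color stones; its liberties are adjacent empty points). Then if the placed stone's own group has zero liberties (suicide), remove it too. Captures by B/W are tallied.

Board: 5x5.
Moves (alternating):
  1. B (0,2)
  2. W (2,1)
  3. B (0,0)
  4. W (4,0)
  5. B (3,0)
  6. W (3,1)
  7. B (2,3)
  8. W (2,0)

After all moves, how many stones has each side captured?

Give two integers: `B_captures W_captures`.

Move 1: B@(0,2) -> caps B=0 W=0
Move 2: W@(2,1) -> caps B=0 W=0
Move 3: B@(0,0) -> caps B=0 W=0
Move 4: W@(4,0) -> caps B=0 W=0
Move 5: B@(3,0) -> caps B=0 W=0
Move 6: W@(3,1) -> caps B=0 W=0
Move 7: B@(2,3) -> caps B=0 W=0
Move 8: W@(2,0) -> caps B=0 W=1

Answer: 0 1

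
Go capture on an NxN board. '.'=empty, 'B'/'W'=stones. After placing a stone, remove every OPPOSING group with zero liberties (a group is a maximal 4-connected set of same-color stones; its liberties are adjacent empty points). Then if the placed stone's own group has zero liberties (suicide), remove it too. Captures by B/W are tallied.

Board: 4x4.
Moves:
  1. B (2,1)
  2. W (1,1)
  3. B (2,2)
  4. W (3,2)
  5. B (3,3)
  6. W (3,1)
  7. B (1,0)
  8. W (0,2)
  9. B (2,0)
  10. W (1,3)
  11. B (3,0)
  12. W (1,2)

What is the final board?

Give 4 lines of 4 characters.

Move 1: B@(2,1) -> caps B=0 W=0
Move 2: W@(1,1) -> caps B=0 W=0
Move 3: B@(2,2) -> caps B=0 W=0
Move 4: W@(3,2) -> caps B=0 W=0
Move 5: B@(3,3) -> caps B=0 W=0
Move 6: W@(3,1) -> caps B=0 W=0
Move 7: B@(1,0) -> caps B=0 W=0
Move 8: W@(0,2) -> caps B=0 W=0
Move 9: B@(2,0) -> caps B=0 W=0
Move 10: W@(1,3) -> caps B=0 W=0
Move 11: B@(3,0) -> caps B=2 W=0
Move 12: W@(1,2) -> caps B=2 W=0

Answer: ..W.
BWWW
BBB.
B..B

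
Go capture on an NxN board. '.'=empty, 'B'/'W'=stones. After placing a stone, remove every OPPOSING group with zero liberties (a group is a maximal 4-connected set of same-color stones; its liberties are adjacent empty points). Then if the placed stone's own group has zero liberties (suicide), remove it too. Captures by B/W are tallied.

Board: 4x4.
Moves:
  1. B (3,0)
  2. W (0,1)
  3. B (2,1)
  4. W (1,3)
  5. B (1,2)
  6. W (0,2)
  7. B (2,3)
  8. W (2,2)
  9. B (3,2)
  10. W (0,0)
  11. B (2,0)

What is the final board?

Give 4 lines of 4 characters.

Move 1: B@(3,0) -> caps B=0 W=0
Move 2: W@(0,1) -> caps B=0 W=0
Move 3: B@(2,1) -> caps B=0 W=0
Move 4: W@(1,3) -> caps B=0 W=0
Move 5: B@(1,2) -> caps B=0 W=0
Move 6: W@(0,2) -> caps B=0 W=0
Move 7: B@(2,3) -> caps B=0 W=0
Move 8: W@(2,2) -> caps B=0 W=0
Move 9: B@(3,2) -> caps B=1 W=0
Move 10: W@(0,0) -> caps B=1 W=0
Move 11: B@(2,0) -> caps B=1 W=0

Answer: WWW.
..BW
BB.B
B.B.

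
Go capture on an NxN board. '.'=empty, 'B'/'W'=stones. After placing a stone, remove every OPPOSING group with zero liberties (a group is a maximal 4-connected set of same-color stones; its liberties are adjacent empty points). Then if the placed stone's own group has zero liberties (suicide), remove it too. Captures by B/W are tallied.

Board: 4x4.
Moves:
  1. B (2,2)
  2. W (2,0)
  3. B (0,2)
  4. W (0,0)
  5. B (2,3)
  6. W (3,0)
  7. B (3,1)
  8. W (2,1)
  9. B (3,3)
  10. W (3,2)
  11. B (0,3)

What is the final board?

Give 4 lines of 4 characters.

Move 1: B@(2,2) -> caps B=0 W=0
Move 2: W@(2,0) -> caps B=0 W=0
Move 3: B@(0,2) -> caps B=0 W=0
Move 4: W@(0,0) -> caps B=0 W=0
Move 5: B@(2,3) -> caps B=0 W=0
Move 6: W@(3,0) -> caps B=0 W=0
Move 7: B@(3,1) -> caps B=0 W=0
Move 8: W@(2,1) -> caps B=0 W=0
Move 9: B@(3,3) -> caps B=0 W=0
Move 10: W@(3,2) -> caps B=0 W=1
Move 11: B@(0,3) -> caps B=0 W=1

Answer: W.BB
....
WWBB
W.WB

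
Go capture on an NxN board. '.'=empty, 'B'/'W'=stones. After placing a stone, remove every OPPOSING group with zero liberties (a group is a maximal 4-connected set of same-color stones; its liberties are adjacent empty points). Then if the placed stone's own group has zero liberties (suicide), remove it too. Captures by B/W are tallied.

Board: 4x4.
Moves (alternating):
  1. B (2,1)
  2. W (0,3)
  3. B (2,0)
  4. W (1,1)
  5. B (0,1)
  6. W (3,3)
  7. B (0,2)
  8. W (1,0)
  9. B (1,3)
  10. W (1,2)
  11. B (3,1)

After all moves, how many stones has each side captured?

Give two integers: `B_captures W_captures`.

Answer: 1 0

Derivation:
Move 1: B@(2,1) -> caps B=0 W=0
Move 2: W@(0,3) -> caps B=0 W=0
Move 3: B@(2,0) -> caps B=0 W=0
Move 4: W@(1,1) -> caps B=0 W=0
Move 5: B@(0,1) -> caps B=0 W=0
Move 6: W@(3,3) -> caps B=0 W=0
Move 7: B@(0,2) -> caps B=0 W=0
Move 8: W@(1,0) -> caps B=0 W=0
Move 9: B@(1,3) -> caps B=1 W=0
Move 10: W@(1,2) -> caps B=1 W=0
Move 11: B@(3,1) -> caps B=1 W=0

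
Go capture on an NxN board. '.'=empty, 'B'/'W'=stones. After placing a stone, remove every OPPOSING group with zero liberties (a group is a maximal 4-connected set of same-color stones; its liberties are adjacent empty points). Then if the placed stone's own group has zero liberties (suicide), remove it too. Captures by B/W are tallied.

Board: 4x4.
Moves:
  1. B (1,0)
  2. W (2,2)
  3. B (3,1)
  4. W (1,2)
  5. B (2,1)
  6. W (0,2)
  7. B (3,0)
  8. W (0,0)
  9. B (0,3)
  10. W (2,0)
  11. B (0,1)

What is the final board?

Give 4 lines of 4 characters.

Move 1: B@(1,0) -> caps B=0 W=0
Move 2: W@(2,2) -> caps B=0 W=0
Move 3: B@(3,1) -> caps B=0 W=0
Move 4: W@(1,2) -> caps B=0 W=0
Move 5: B@(2,1) -> caps B=0 W=0
Move 6: W@(0,2) -> caps B=0 W=0
Move 7: B@(3,0) -> caps B=0 W=0
Move 8: W@(0,0) -> caps B=0 W=0
Move 9: B@(0,3) -> caps B=0 W=0
Move 10: W@(2,0) -> caps B=0 W=0
Move 11: B@(0,1) -> caps B=1 W=0

Answer: .BWB
B.W.
.BW.
BB..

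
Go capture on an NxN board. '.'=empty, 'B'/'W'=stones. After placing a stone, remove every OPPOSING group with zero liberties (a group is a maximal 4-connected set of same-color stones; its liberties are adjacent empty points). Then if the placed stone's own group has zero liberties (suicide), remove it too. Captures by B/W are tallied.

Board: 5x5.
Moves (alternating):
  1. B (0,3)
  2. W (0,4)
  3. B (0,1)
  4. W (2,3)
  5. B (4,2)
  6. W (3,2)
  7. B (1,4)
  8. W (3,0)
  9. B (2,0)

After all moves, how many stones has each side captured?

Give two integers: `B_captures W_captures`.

Move 1: B@(0,3) -> caps B=0 W=0
Move 2: W@(0,4) -> caps B=0 W=0
Move 3: B@(0,1) -> caps B=0 W=0
Move 4: W@(2,3) -> caps B=0 W=0
Move 5: B@(4,2) -> caps B=0 W=0
Move 6: W@(3,2) -> caps B=0 W=0
Move 7: B@(1,4) -> caps B=1 W=0
Move 8: W@(3,0) -> caps B=1 W=0
Move 9: B@(2,0) -> caps B=1 W=0

Answer: 1 0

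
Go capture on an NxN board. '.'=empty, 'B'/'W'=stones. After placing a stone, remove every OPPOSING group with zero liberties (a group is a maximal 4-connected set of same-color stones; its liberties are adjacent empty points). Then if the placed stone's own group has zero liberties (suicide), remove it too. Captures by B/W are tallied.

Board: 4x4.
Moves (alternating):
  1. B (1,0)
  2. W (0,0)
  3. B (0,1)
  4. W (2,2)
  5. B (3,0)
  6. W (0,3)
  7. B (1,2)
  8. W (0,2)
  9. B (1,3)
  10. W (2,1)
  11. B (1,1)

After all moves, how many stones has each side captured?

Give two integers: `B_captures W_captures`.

Answer: 3 0

Derivation:
Move 1: B@(1,0) -> caps B=0 W=0
Move 2: W@(0,0) -> caps B=0 W=0
Move 3: B@(0,1) -> caps B=1 W=0
Move 4: W@(2,2) -> caps B=1 W=0
Move 5: B@(3,0) -> caps B=1 W=0
Move 6: W@(0,3) -> caps B=1 W=0
Move 7: B@(1,2) -> caps B=1 W=0
Move 8: W@(0,2) -> caps B=1 W=0
Move 9: B@(1,3) -> caps B=3 W=0
Move 10: W@(2,1) -> caps B=3 W=0
Move 11: B@(1,1) -> caps B=3 W=0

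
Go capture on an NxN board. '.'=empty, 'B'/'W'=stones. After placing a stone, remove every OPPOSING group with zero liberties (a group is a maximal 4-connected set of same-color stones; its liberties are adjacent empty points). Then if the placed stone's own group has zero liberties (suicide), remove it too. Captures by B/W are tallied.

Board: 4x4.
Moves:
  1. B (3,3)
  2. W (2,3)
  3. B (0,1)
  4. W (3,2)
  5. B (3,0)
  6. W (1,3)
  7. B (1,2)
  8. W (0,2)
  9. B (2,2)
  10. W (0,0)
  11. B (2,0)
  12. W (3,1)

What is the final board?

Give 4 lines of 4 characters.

Answer: WBW.
..BW
B.BW
BWW.

Derivation:
Move 1: B@(3,3) -> caps B=0 W=0
Move 2: W@(2,3) -> caps B=0 W=0
Move 3: B@(0,1) -> caps B=0 W=0
Move 4: W@(3,2) -> caps B=0 W=1
Move 5: B@(3,0) -> caps B=0 W=1
Move 6: W@(1,3) -> caps B=0 W=1
Move 7: B@(1,2) -> caps B=0 W=1
Move 8: W@(0,2) -> caps B=0 W=1
Move 9: B@(2,2) -> caps B=0 W=1
Move 10: W@(0,0) -> caps B=0 W=1
Move 11: B@(2,0) -> caps B=0 W=1
Move 12: W@(3,1) -> caps B=0 W=1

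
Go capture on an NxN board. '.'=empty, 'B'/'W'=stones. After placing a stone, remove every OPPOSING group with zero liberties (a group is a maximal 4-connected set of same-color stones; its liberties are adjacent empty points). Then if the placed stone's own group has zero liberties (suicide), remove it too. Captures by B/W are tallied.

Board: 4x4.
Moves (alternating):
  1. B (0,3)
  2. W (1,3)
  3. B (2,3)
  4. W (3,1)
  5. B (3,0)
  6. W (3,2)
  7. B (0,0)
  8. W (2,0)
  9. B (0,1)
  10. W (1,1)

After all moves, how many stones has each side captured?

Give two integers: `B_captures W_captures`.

Move 1: B@(0,3) -> caps B=0 W=0
Move 2: W@(1,3) -> caps B=0 W=0
Move 3: B@(2,3) -> caps B=0 W=0
Move 4: W@(3,1) -> caps B=0 W=0
Move 5: B@(3,0) -> caps B=0 W=0
Move 6: W@(3,2) -> caps B=0 W=0
Move 7: B@(0,0) -> caps B=0 W=0
Move 8: W@(2,0) -> caps B=0 W=1
Move 9: B@(0,1) -> caps B=0 W=1
Move 10: W@(1,1) -> caps B=0 W=1

Answer: 0 1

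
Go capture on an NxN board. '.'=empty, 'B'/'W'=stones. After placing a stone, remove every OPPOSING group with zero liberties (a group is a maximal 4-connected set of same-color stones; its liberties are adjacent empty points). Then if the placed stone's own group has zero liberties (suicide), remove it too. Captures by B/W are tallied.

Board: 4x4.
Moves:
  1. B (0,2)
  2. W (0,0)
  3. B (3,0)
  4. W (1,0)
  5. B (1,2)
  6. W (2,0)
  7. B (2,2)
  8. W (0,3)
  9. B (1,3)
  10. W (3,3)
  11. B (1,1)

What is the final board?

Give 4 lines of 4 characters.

Answer: W.B.
WBBB
W.B.
B..W

Derivation:
Move 1: B@(0,2) -> caps B=0 W=0
Move 2: W@(0,0) -> caps B=0 W=0
Move 3: B@(3,0) -> caps B=0 W=0
Move 4: W@(1,0) -> caps B=0 W=0
Move 5: B@(1,2) -> caps B=0 W=0
Move 6: W@(2,0) -> caps B=0 W=0
Move 7: B@(2,2) -> caps B=0 W=0
Move 8: W@(0,3) -> caps B=0 W=0
Move 9: B@(1,3) -> caps B=1 W=0
Move 10: W@(3,3) -> caps B=1 W=0
Move 11: B@(1,1) -> caps B=1 W=0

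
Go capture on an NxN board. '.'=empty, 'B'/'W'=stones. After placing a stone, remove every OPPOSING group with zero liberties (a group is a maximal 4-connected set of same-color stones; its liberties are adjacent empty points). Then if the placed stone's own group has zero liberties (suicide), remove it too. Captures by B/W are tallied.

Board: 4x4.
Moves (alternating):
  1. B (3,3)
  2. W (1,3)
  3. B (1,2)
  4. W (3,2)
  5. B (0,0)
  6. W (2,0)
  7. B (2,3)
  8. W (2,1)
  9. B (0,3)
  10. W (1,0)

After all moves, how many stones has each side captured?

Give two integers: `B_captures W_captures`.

Answer: 1 0

Derivation:
Move 1: B@(3,3) -> caps B=0 W=0
Move 2: W@(1,3) -> caps B=0 W=0
Move 3: B@(1,2) -> caps B=0 W=0
Move 4: W@(3,2) -> caps B=0 W=0
Move 5: B@(0,0) -> caps B=0 W=0
Move 6: W@(2,0) -> caps B=0 W=0
Move 7: B@(2,3) -> caps B=0 W=0
Move 8: W@(2,1) -> caps B=0 W=0
Move 9: B@(0,3) -> caps B=1 W=0
Move 10: W@(1,0) -> caps B=1 W=0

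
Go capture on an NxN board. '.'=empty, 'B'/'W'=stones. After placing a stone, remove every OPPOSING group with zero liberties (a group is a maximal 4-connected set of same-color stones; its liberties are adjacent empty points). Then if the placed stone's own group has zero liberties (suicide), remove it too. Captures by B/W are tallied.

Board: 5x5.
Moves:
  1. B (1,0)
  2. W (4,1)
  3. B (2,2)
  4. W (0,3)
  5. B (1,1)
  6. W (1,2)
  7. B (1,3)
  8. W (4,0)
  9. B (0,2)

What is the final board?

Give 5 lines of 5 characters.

Move 1: B@(1,0) -> caps B=0 W=0
Move 2: W@(4,1) -> caps B=0 W=0
Move 3: B@(2,2) -> caps B=0 W=0
Move 4: W@(0,3) -> caps B=0 W=0
Move 5: B@(1,1) -> caps B=0 W=0
Move 6: W@(1,2) -> caps B=0 W=0
Move 7: B@(1,3) -> caps B=0 W=0
Move 8: W@(4,0) -> caps B=0 W=0
Move 9: B@(0,2) -> caps B=1 W=0

Answer: ..BW.
BB.B.
..B..
.....
WW...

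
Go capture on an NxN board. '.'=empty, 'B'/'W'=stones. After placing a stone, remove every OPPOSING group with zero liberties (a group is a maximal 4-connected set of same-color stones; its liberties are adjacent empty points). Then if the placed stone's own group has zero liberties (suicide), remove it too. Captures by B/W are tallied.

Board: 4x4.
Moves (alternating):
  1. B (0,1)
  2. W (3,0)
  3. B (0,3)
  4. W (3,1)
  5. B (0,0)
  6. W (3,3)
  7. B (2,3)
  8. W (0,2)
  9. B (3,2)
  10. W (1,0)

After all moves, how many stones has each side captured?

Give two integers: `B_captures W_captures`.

Answer: 1 0

Derivation:
Move 1: B@(0,1) -> caps B=0 W=0
Move 2: W@(3,0) -> caps B=0 W=0
Move 3: B@(0,3) -> caps B=0 W=0
Move 4: W@(3,1) -> caps B=0 W=0
Move 5: B@(0,0) -> caps B=0 W=0
Move 6: W@(3,3) -> caps B=0 W=0
Move 7: B@(2,3) -> caps B=0 W=0
Move 8: W@(0,2) -> caps B=0 W=0
Move 9: B@(3,2) -> caps B=1 W=0
Move 10: W@(1,0) -> caps B=1 W=0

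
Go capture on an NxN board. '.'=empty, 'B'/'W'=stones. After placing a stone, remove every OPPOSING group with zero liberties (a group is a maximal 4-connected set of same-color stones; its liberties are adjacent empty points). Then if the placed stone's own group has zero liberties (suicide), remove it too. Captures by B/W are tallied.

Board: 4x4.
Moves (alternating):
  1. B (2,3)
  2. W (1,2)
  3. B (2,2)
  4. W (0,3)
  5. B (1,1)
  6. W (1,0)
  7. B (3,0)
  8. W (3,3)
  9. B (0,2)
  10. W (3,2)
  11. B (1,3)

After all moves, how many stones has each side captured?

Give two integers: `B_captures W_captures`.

Move 1: B@(2,3) -> caps B=0 W=0
Move 2: W@(1,2) -> caps B=0 W=0
Move 3: B@(2,2) -> caps B=0 W=0
Move 4: W@(0,3) -> caps B=0 W=0
Move 5: B@(1,1) -> caps B=0 W=0
Move 6: W@(1,0) -> caps B=0 W=0
Move 7: B@(3,0) -> caps B=0 W=0
Move 8: W@(3,3) -> caps B=0 W=0
Move 9: B@(0,2) -> caps B=0 W=0
Move 10: W@(3,2) -> caps B=0 W=0
Move 11: B@(1,3) -> caps B=2 W=0

Answer: 2 0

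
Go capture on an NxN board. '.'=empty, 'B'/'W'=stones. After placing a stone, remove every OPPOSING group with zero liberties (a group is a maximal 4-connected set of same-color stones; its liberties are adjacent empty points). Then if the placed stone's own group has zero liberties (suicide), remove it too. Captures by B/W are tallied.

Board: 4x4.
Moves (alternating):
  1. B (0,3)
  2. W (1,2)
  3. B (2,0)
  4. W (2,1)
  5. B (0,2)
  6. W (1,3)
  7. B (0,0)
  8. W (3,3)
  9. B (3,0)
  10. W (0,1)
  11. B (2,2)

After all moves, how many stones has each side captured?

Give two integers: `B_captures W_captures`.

Answer: 0 2

Derivation:
Move 1: B@(0,3) -> caps B=0 W=0
Move 2: W@(1,2) -> caps B=0 W=0
Move 3: B@(2,0) -> caps B=0 W=0
Move 4: W@(2,1) -> caps B=0 W=0
Move 5: B@(0,2) -> caps B=0 W=0
Move 6: W@(1,3) -> caps B=0 W=0
Move 7: B@(0,0) -> caps B=0 W=0
Move 8: W@(3,3) -> caps B=0 W=0
Move 9: B@(3,0) -> caps B=0 W=0
Move 10: W@(0,1) -> caps B=0 W=2
Move 11: B@(2,2) -> caps B=0 W=2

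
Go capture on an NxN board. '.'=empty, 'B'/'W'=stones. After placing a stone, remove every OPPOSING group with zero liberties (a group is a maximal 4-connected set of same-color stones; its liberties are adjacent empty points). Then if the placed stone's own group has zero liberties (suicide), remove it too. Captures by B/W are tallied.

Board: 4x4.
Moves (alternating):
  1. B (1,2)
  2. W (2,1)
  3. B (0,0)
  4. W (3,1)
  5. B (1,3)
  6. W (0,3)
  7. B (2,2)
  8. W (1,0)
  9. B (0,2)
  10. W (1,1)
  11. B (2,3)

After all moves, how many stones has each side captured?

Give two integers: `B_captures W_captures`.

Move 1: B@(1,2) -> caps B=0 W=0
Move 2: W@(2,1) -> caps B=0 W=0
Move 3: B@(0,0) -> caps B=0 W=0
Move 4: W@(3,1) -> caps B=0 W=0
Move 5: B@(1,3) -> caps B=0 W=0
Move 6: W@(0,3) -> caps B=0 W=0
Move 7: B@(2,2) -> caps B=0 W=0
Move 8: W@(1,0) -> caps B=0 W=0
Move 9: B@(0,2) -> caps B=1 W=0
Move 10: W@(1,1) -> caps B=1 W=0
Move 11: B@(2,3) -> caps B=1 W=0

Answer: 1 0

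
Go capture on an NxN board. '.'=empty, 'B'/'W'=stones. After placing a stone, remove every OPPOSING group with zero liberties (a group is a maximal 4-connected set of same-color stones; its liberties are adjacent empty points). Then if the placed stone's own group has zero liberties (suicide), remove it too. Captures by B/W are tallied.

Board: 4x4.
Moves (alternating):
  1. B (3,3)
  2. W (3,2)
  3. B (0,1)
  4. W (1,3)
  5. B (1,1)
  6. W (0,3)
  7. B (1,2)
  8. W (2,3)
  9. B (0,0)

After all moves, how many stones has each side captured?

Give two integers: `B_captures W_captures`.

Move 1: B@(3,3) -> caps B=0 W=0
Move 2: W@(3,2) -> caps B=0 W=0
Move 3: B@(0,1) -> caps B=0 W=0
Move 4: W@(1,3) -> caps B=0 W=0
Move 5: B@(1,1) -> caps B=0 W=0
Move 6: W@(0,3) -> caps B=0 W=0
Move 7: B@(1,2) -> caps B=0 W=0
Move 8: W@(2,3) -> caps B=0 W=1
Move 9: B@(0,0) -> caps B=0 W=1

Answer: 0 1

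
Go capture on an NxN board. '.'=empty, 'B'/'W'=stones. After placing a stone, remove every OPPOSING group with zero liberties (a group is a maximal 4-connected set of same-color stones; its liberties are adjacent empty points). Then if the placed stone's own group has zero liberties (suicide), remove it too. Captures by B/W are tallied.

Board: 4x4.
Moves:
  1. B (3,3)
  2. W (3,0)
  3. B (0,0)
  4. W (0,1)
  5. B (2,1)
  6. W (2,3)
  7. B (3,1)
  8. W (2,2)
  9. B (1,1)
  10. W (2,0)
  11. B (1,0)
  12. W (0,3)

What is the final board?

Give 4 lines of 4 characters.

Move 1: B@(3,3) -> caps B=0 W=0
Move 2: W@(3,0) -> caps B=0 W=0
Move 3: B@(0,0) -> caps B=0 W=0
Move 4: W@(0,1) -> caps B=0 W=0
Move 5: B@(2,1) -> caps B=0 W=0
Move 6: W@(2,3) -> caps B=0 W=0
Move 7: B@(3,1) -> caps B=0 W=0
Move 8: W@(2,2) -> caps B=0 W=0
Move 9: B@(1,1) -> caps B=0 W=0
Move 10: W@(2,0) -> caps B=0 W=0
Move 11: B@(1,0) -> caps B=2 W=0
Move 12: W@(0,3) -> caps B=2 W=0

Answer: BW.W
BB..
.BWW
.B.B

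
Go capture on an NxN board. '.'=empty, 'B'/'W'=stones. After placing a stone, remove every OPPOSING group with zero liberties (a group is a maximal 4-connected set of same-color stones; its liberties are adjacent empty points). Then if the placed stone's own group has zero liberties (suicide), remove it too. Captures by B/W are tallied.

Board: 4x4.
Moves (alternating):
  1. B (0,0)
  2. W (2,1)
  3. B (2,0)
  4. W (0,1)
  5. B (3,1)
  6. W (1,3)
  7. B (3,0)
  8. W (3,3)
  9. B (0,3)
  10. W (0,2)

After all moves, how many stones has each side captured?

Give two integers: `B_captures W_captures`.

Answer: 0 1

Derivation:
Move 1: B@(0,0) -> caps B=0 W=0
Move 2: W@(2,1) -> caps B=0 W=0
Move 3: B@(2,0) -> caps B=0 W=0
Move 4: W@(0,1) -> caps B=0 W=0
Move 5: B@(3,1) -> caps B=0 W=0
Move 6: W@(1,3) -> caps B=0 W=0
Move 7: B@(3,0) -> caps B=0 W=0
Move 8: W@(3,3) -> caps B=0 W=0
Move 9: B@(0,3) -> caps B=0 W=0
Move 10: W@(0,2) -> caps B=0 W=1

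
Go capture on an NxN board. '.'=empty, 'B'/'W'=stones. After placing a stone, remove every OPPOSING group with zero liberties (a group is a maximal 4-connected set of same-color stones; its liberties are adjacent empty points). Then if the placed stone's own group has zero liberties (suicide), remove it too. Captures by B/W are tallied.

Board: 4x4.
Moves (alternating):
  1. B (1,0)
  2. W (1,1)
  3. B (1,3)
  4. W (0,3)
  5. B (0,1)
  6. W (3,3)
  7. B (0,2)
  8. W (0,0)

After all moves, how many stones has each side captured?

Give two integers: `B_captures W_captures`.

Move 1: B@(1,0) -> caps B=0 W=0
Move 2: W@(1,1) -> caps B=0 W=0
Move 3: B@(1,3) -> caps B=0 W=0
Move 4: W@(0,3) -> caps B=0 W=0
Move 5: B@(0,1) -> caps B=0 W=0
Move 6: W@(3,3) -> caps B=0 W=0
Move 7: B@(0,2) -> caps B=1 W=0
Move 8: W@(0,0) -> caps B=1 W=0

Answer: 1 0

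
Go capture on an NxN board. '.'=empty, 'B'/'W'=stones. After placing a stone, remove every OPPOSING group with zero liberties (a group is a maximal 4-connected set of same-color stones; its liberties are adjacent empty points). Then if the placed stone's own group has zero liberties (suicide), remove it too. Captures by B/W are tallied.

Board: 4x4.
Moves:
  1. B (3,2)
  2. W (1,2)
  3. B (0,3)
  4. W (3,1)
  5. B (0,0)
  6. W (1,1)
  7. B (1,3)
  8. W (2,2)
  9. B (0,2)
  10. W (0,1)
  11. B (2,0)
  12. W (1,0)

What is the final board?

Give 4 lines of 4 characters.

Move 1: B@(3,2) -> caps B=0 W=0
Move 2: W@(1,2) -> caps B=0 W=0
Move 3: B@(0,3) -> caps B=0 W=0
Move 4: W@(3,1) -> caps B=0 W=0
Move 5: B@(0,0) -> caps B=0 W=0
Move 6: W@(1,1) -> caps B=0 W=0
Move 7: B@(1,3) -> caps B=0 W=0
Move 8: W@(2,2) -> caps B=0 W=0
Move 9: B@(0,2) -> caps B=0 W=0
Move 10: W@(0,1) -> caps B=0 W=0
Move 11: B@(2,0) -> caps B=0 W=0
Move 12: W@(1,0) -> caps B=0 W=1

Answer: .WBB
WWWB
B.W.
.WB.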